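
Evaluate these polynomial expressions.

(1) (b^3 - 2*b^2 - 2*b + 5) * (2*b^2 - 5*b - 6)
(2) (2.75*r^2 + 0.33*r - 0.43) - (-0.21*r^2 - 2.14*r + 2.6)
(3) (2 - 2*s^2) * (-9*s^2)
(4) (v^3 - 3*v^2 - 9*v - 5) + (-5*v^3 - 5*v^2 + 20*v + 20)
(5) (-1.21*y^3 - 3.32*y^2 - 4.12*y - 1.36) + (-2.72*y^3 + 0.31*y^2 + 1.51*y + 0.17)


(1) = 2*b^5 - 9*b^4 + 32*b^2 - 13*b - 30
(2) = 2.96*r^2 + 2.47*r - 3.03
(3) = 18*s^4 - 18*s^2
(4) = -4*v^3 - 8*v^2 + 11*v + 15
(5) = -3.93*y^3 - 3.01*y^2 - 2.61*y - 1.19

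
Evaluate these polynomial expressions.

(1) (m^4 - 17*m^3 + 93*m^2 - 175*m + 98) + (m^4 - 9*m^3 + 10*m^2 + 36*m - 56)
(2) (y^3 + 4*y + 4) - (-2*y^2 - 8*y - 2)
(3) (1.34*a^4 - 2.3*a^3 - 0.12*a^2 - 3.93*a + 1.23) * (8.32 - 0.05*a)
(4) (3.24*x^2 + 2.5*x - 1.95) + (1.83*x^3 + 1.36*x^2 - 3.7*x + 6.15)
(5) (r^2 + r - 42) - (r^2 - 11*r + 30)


(1) = 2*m^4 - 26*m^3 + 103*m^2 - 139*m + 42
(2) = y^3 + 2*y^2 + 12*y + 6
(3) = -0.067*a^5 + 11.2638*a^4 - 19.13*a^3 - 0.8019*a^2 - 32.7591*a + 10.2336
(4) = 1.83*x^3 + 4.6*x^2 - 1.2*x + 4.2
(5) = 12*r - 72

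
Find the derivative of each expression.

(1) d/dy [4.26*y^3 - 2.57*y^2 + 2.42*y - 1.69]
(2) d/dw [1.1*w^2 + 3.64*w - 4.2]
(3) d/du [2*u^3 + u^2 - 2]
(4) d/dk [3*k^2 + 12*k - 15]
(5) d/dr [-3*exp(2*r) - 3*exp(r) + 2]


(1) = 12.78*y^2 - 5.14*y + 2.42
(2) = 2.2*w + 3.64
(3) = 2*u*(3*u + 1)
(4) = 6*k + 12
(5) = (-6*exp(r) - 3)*exp(r)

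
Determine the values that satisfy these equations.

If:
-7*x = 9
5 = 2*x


Then:
No Solution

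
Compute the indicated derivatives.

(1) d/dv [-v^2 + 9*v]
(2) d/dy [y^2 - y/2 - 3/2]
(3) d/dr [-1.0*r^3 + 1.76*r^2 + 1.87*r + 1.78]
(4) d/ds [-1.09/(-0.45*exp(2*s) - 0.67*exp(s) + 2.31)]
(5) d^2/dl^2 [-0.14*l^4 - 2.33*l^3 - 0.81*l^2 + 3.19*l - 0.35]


(1) = 9 - 2*v
(2) = 2*y - 1/2
(3) = -3.0*r^2 + 3.52*r + 1.87
(4) = (-0.981*exp(s) - 0.7303)*exp(s)/(0.45*exp(2*s) + 0.67*exp(s) - 2.31)^2
(5) = -1.68*l^2 - 13.98*l - 1.62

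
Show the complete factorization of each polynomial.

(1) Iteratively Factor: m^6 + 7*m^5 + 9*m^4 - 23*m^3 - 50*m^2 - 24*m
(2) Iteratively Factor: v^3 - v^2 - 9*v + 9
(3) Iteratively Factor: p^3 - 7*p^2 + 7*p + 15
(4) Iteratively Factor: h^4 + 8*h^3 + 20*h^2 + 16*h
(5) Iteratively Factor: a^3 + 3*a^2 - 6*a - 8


(1) = (m + 1)*(m^5 + 6*m^4 + 3*m^3 - 26*m^2 - 24*m) = (m - 2)*(m + 1)*(m^4 + 8*m^3 + 19*m^2 + 12*m) = (m - 2)*(m + 1)*(m + 3)*(m^3 + 5*m^2 + 4*m) = (m - 2)*(m + 1)*(m + 3)*(m + 4)*(m^2 + m) = (m - 2)*(m + 1)^2*(m + 3)*(m + 4)*(m)
(2) = (v - 3)*(v^2 + 2*v - 3) = (v - 3)*(v - 1)*(v + 3)
(3) = (p - 3)*(p^2 - 4*p - 5) = (p - 3)*(p + 1)*(p - 5)
(4) = (h)*(h^3 + 8*h^2 + 20*h + 16) = h*(h + 2)*(h^2 + 6*h + 8) = h*(h + 2)*(h + 4)*(h + 2)
(5) = (a + 1)*(a^2 + 2*a - 8) = (a + 1)*(a + 4)*(a - 2)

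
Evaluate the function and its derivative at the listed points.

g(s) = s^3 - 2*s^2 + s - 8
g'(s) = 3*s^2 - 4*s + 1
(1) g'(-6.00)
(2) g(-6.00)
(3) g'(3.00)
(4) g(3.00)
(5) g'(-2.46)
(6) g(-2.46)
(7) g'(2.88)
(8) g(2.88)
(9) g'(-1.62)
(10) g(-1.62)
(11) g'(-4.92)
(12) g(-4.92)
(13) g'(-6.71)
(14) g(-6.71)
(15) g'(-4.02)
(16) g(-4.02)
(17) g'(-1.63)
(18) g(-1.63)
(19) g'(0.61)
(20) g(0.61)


(1) = 133.00
(2) = -302.00
(3) = 16.00
(4) = 4.00
(5) = 28.99
(6) = -37.45
(7) = 14.36
(8) = 2.18
(9) = 15.35
(10) = -19.12
(11) = 93.30
(12) = -180.43
(13) = 162.91
(14) = -406.87
(15) = 65.56
(16) = -109.31
(17) = 15.49
(18) = -19.27
(19) = -0.32
(20) = -7.91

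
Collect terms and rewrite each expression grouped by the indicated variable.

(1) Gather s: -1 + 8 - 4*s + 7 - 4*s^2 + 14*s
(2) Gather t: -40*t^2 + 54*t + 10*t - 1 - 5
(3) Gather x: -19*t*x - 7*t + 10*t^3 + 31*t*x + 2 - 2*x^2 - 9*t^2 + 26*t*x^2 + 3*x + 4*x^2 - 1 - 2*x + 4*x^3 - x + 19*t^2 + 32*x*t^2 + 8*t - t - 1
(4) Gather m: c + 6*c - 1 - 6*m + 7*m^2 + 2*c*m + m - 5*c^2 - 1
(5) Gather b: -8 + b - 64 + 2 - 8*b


(1) = -4*s^2 + 10*s + 14
(2) = -40*t^2 + 64*t - 6
(3) = 10*t^3 + 10*t^2 + 4*x^3 + x^2*(26*t + 2) + x*(32*t^2 + 12*t)
(4) = -5*c^2 + 7*c + 7*m^2 + m*(2*c - 5) - 2
(5) = -7*b - 70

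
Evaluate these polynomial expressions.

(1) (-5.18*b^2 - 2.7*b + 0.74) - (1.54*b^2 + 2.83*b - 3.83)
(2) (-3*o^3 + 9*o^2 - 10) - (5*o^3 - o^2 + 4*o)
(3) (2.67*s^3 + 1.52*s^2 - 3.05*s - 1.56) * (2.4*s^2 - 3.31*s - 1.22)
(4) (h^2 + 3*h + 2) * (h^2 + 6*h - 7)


(1) = -6.72*b^2 - 5.53*b + 4.57
(2) = -8*o^3 + 10*o^2 - 4*o - 10
(3) = 6.408*s^5 - 5.1897*s^4 - 15.6086*s^3 + 4.4971*s^2 + 8.8846*s + 1.9032
(4) = h^4 + 9*h^3 + 13*h^2 - 9*h - 14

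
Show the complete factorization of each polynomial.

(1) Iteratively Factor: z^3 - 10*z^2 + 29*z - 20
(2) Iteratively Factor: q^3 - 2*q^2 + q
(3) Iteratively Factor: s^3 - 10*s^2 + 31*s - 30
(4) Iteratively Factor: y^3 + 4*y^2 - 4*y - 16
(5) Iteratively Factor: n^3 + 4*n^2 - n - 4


(1) = (z - 4)*(z^2 - 6*z + 5) = (z - 4)*(z - 1)*(z - 5)
(2) = (q - 1)*(q^2 - q) = q*(q - 1)*(q - 1)
(3) = (s - 2)*(s^2 - 8*s + 15) = (s - 3)*(s - 2)*(s - 5)
(4) = (y + 2)*(y^2 + 2*y - 8) = (y - 2)*(y + 2)*(y + 4)
(5) = (n + 1)*(n^2 + 3*n - 4) = (n - 1)*(n + 1)*(n + 4)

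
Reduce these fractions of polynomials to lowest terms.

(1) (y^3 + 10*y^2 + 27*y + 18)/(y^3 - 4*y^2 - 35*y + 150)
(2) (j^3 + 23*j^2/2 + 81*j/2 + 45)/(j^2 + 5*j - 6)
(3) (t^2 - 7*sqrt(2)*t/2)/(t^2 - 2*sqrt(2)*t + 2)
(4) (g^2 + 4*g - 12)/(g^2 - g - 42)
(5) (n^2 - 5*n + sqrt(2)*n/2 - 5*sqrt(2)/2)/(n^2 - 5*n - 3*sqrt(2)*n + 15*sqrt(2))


(1) = (y^2 + 4*y + 3)/(y^2 - 10*y + 25)
(2) = (2*j^2 + 11*j + 15)/(2*j - 2)
(3) = (2*t^2 - 7*sqrt(2)*t)/(2*t^2 - 4*sqrt(2)*t + 4)
(4) = (g - 2)/(g - 7)
(5) = (2*n + sqrt(2))/(2*n - 6*sqrt(2))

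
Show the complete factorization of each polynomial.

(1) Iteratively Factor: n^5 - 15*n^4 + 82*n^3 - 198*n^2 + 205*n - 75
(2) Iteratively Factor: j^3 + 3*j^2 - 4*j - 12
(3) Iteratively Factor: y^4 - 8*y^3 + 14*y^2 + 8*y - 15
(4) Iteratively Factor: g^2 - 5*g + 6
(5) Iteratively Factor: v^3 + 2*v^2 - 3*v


(1) = (n - 1)*(n^4 - 14*n^3 + 68*n^2 - 130*n + 75) = (n - 5)*(n - 1)*(n^3 - 9*n^2 + 23*n - 15) = (n - 5)^2*(n - 1)*(n^2 - 4*n + 3) = (n - 5)^2*(n - 1)^2*(n - 3)
(2) = (j + 3)*(j^2 - 4) = (j + 2)*(j + 3)*(j - 2)
(3) = (y + 1)*(y^3 - 9*y^2 + 23*y - 15) = (y - 3)*(y + 1)*(y^2 - 6*y + 5) = (y - 5)*(y - 3)*(y + 1)*(y - 1)
(4) = (g - 2)*(g - 3)
(5) = (v)*(v^2 + 2*v - 3) = v*(v + 3)*(v - 1)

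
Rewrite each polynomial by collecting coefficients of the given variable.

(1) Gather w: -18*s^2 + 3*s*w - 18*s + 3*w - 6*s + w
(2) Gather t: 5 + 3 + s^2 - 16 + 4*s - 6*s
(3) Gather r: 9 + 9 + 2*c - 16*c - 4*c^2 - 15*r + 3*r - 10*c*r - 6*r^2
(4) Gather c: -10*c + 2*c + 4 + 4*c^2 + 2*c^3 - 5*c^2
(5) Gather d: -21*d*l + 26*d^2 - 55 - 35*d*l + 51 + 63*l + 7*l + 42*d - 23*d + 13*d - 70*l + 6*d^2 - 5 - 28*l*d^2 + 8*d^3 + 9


(1) = -18*s^2 - 24*s + w*(3*s + 4)
(2) = s^2 - 2*s - 8
(3) = -4*c^2 - 14*c - 6*r^2 + r*(-10*c - 12) + 18
(4) = 2*c^3 - c^2 - 8*c + 4
(5) = 8*d^3 + d^2*(32 - 28*l) + d*(32 - 56*l)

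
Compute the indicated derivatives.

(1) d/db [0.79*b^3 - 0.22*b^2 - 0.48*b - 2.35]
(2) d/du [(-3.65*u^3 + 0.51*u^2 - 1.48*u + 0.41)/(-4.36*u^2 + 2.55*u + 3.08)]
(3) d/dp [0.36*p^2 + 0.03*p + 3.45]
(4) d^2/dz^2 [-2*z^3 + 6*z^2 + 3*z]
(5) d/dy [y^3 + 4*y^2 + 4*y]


(1) = 2.37*b^2 - 0.44*b - 0.48
(2) = (15.914*u^4 - 18.615*u^3 - 38.8783*u^2 + 6.7168*u - 5.6039)/(19.0096*u^4 - 22.236*u^3 - 20.3551*u^2 + 15.708*u + 9.4864)
(3) = 0.72*p + 0.03
(4) = 12 - 12*z
(5) = 3*y^2 + 8*y + 4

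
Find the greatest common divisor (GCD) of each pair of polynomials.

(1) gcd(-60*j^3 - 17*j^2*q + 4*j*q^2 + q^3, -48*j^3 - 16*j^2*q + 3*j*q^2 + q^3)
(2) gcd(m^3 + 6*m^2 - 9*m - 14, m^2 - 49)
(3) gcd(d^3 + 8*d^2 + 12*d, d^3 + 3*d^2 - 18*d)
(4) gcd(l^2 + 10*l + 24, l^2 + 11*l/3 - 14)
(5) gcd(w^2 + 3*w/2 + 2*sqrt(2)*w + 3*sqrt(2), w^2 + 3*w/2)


(1) = -12*j^2 - j*q + q^2
(2) = m + 7
(3) = gcd(d*(d + 2)*(d + 6), d*(d - 3)*(d + 6)) = d^2 + 6*d
(4) = gcd((l + 4)*(l + 6), (l - 7/3)*(l + 6)) = l + 6
(5) = gcd((w + 3/2)*(w + 2*sqrt(2)), w*(w + 3/2)) = w + 3/2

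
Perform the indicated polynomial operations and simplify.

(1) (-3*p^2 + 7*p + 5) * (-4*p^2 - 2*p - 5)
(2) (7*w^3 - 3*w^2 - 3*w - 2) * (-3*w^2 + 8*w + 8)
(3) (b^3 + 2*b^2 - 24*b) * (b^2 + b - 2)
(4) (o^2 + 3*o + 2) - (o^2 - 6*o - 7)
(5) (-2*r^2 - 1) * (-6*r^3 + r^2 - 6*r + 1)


(1) = 12*p^4 - 22*p^3 - 19*p^2 - 45*p - 25
(2) = -21*w^5 + 65*w^4 + 41*w^3 - 42*w^2 - 40*w - 16
(3) = b^5 + 3*b^4 - 24*b^3 - 28*b^2 + 48*b
(4) = 9*o + 9
(5) = 12*r^5 - 2*r^4 + 18*r^3 - 3*r^2 + 6*r - 1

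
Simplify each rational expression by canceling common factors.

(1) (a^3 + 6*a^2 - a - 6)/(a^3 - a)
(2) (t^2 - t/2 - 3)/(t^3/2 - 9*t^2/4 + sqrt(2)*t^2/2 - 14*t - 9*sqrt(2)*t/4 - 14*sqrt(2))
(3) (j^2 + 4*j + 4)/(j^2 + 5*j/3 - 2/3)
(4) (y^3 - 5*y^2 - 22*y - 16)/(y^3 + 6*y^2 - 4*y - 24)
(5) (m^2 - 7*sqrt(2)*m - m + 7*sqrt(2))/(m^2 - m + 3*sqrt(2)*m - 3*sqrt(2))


(1) = (a + 6)/a
(2) = (8*t^2 - 4*t - 24)/(4*t^3 + t^2*(-18 + 4*sqrt(2)) + t*(-112 - 18*sqrt(2)) - 112*sqrt(2))
(3) = (3*j + 6)/(3*j - 1)
(4) = (y^2 - 7*y - 8)/(y^2 + 4*y - 12)
(5) = (m - 7*sqrt(2))/(m + 3*sqrt(2))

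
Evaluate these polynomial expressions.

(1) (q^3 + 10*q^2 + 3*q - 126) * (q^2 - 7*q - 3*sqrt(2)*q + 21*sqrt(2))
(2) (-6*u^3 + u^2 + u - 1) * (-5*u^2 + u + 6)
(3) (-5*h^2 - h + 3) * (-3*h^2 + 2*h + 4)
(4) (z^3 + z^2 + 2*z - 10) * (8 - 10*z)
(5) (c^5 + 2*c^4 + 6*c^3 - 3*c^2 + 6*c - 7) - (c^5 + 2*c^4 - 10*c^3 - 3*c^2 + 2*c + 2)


(1) = q^5 - 3*sqrt(2)*q^4 + 3*q^4 - 67*q^3 - 9*sqrt(2)*q^3 - 147*q^2 + 201*sqrt(2)*q^2 + 441*sqrt(2)*q + 882*q - 2646*sqrt(2)
(2) = 30*u^5 - 11*u^4 - 40*u^3 + 12*u^2 + 5*u - 6
(3) = 15*h^4 - 7*h^3 - 31*h^2 + 2*h + 12
(4) = -10*z^4 - 2*z^3 - 12*z^2 + 116*z - 80
(5) = 16*c^3 + 4*c - 9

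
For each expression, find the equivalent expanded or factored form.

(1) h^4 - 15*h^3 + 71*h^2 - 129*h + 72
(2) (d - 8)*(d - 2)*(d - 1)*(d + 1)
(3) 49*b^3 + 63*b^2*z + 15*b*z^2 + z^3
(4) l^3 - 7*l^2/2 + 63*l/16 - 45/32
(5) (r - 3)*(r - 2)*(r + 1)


(1) = (h - 8)*(h - 3)^2*(h - 1)
(2) = d^4 - 10*d^3 + 15*d^2 + 10*d - 16
(3) = (b + z)*(7*b + z)^2
(4) = (l - 3/2)*(l - 5/4)*(l - 3/4)
(5) = r^3 - 4*r^2 + r + 6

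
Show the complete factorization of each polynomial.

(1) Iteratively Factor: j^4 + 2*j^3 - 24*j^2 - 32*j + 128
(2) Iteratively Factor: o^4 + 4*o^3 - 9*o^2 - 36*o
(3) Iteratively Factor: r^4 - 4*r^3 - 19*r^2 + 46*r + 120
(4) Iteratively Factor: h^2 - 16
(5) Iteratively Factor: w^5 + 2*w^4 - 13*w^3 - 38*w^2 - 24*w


(1) = (j + 4)*(j^3 - 2*j^2 - 16*j + 32) = (j - 4)*(j + 4)*(j^2 + 2*j - 8) = (j - 4)*(j + 4)^2*(j - 2)
(2) = (o - 3)*(o^3 + 7*o^2 + 12*o) = (o - 3)*(o + 3)*(o^2 + 4*o) = o*(o - 3)*(o + 3)*(o + 4)
(3) = (r - 5)*(r^3 + r^2 - 14*r - 24) = (r - 5)*(r + 2)*(r^2 - r - 12) = (r - 5)*(r + 2)*(r + 3)*(r - 4)
(4) = (h + 4)*(h - 4)
(5) = (w + 2)*(w^4 - 13*w^2 - 12*w) = (w + 2)*(w + 3)*(w^3 - 3*w^2 - 4*w) = w*(w + 2)*(w + 3)*(w^2 - 3*w - 4) = w*(w + 1)*(w + 2)*(w + 3)*(w - 4)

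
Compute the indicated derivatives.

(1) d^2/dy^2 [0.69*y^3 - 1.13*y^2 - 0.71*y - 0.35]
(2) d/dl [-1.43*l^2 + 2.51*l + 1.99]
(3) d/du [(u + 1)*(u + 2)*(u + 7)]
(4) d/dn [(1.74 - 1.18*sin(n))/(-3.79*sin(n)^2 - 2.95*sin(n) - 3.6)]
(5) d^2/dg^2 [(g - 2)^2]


(1) = 4.14*y - 2.26
(2) = 2.51 - 2.86*l
(3) = 3*u^2 + 20*u + 23
(4) = (-4.4722*sin(n)^2 + 13.1892*sin(n) + 9.381)*cos(n)/(14.3641*sin(n)^4 + 22.361*sin(n)^3 + 35.9905*sin(n)^2 + 21.24*sin(n) + 12.96)
(5) = 2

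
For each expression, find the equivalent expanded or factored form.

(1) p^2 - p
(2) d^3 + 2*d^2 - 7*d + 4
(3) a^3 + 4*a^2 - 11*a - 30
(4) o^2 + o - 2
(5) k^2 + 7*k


(1) = p*(p - 1)
(2) = (d - 1)^2*(d + 4)
(3) = (a - 3)*(a + 2)*(a + 5)
(4) = (o - 1)*(o + 2)
(5) = k*(k + 7)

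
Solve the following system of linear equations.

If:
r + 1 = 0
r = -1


Then:
r = -1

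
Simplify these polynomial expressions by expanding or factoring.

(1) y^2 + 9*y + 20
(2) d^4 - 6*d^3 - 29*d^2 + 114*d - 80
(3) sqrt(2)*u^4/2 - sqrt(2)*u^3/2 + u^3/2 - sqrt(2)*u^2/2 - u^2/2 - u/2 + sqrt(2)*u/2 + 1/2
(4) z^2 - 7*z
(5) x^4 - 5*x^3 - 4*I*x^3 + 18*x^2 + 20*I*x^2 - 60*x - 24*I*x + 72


(1) = (y + 4)*(y + 5)
(2) = (d - 8)*(d - 2)*(d - 1)*(d + 5)
(3) = (u - 1)^2*(u + 1)*(sqrt(2)*u/2 + 1/2)
(4) = z*(z - 7)
(5) = (x - 3)*(x - 2)*(x - 6*I)*(x + 2*I)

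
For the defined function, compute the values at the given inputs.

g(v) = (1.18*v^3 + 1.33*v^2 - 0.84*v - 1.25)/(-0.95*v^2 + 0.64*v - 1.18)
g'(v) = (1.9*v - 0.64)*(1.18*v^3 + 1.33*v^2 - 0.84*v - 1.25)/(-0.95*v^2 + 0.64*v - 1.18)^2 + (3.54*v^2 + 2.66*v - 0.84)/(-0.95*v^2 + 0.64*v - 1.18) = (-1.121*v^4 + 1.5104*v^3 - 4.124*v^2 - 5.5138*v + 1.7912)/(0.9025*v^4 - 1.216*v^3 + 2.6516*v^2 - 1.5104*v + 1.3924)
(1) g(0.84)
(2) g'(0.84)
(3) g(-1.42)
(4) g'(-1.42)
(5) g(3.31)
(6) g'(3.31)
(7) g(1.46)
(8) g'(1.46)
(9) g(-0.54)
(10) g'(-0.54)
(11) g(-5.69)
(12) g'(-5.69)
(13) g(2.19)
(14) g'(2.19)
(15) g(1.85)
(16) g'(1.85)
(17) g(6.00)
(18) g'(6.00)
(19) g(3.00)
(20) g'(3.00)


(1) = 0.24
(2) = -3.14
(3) = 0.19
(4) = -0.47
(5) = -5.63
(6) = -1.58
(7) = -1.78
(8) = -3.00
(9) = 0.33
(10) = 0.99
(11) = 4.80
(12) = -1.23
(13) = -3.62
(14) = -2.13
(15) = -2.84
(16) = -2.47
(17) = -9.40
(18) = -1.31
(19) = -5.13
(20) = -1.67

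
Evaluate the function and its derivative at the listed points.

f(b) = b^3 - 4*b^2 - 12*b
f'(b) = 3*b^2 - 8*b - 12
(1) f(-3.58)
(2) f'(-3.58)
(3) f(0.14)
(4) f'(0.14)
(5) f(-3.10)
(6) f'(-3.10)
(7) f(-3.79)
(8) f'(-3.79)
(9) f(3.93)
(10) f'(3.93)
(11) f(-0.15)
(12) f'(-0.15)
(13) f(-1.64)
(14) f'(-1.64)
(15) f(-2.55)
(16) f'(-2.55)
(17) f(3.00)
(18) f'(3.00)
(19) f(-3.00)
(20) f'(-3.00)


(1) = -54.19
(2) = 55.09
(3) = -1.76
(4) = -13.06
(5) = -31.03
(6) = 41.63
(7) = -66.42
(8) = 61.41
(9) = -48.24
(10) = 2.89
(11) = 1.71
(12) = -10.73
(13) = 4.51
(14) = 9.19
(15) = -11.99
(16) = 27.91
(17) = -45.00
(18) = -9.00
(19) = -27.00
(20) = 39.00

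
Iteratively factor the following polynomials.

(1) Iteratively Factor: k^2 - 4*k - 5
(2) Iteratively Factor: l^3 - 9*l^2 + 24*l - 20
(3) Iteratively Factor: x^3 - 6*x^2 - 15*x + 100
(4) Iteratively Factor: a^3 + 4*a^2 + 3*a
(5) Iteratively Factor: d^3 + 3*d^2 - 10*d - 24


(1) = (k - 5)*(k + 1)
(2) = (l - 2)*(l^2 - 7*l + 10) = (l - 5)*(l - 2)*(l - 2)
(3) = (x + 4)*(x^2 - 10*x + 25) = (x - 5)*(x + 4)*(x - 5)
(4) = (a)*(a^2 + 4*a + 3) = a*(a + 3)*(a + 1)
(5) = (d + 2)*(d^2 + d - 12) = (d - 3)*(d + 2)*(d + 4)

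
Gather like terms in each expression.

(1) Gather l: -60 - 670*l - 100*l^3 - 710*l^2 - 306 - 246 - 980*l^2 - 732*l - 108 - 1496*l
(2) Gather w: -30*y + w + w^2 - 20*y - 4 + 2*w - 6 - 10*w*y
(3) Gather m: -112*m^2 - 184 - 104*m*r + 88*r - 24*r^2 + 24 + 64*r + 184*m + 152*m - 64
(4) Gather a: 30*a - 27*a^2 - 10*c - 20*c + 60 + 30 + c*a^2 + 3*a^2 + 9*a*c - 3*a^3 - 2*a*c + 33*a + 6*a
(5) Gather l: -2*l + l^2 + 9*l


(1) = -100*l^3 - 1690*l^2 - 2898*l - 720
(2) = w^2 + w*(3 - 10*y) - 50*y - 10
(3) = -112*m^2 + m*(336 - 104*r) - 24*r^2 + 152*r - 224
(4) = -3*a^3 + a^2*(c - 24) + a*(7*c + 69) - 30*c + 90
(5) = l^2 + 7*l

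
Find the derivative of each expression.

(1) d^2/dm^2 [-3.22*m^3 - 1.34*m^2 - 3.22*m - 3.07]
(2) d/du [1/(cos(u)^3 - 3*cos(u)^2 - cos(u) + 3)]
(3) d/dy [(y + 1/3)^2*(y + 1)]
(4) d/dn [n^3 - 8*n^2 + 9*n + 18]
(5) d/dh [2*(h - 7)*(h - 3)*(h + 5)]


(1) = -19.32*m - 2.68
(2) = (3*cos(u)^2 - 6*cos(u) - 1)/((cos(u) - 3)^2*sin(u)^3)
(3) = (3*y + 1)*(9*y + 7)/9
(4) = 3*n^2 - 16*n + 9
(5) = 6*h^2 - 20*h - 58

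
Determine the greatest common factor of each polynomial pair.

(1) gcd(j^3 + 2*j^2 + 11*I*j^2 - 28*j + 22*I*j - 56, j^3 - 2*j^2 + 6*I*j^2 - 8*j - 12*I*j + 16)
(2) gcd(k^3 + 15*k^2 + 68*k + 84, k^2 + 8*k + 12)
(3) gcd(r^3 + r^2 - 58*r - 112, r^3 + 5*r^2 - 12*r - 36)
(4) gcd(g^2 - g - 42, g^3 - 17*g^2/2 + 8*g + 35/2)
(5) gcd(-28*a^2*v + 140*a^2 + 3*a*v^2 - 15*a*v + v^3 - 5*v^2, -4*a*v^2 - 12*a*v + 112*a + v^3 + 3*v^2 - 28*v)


(1) = j + 4*I
(2) = gcd((k + 2)*(k + 6)*(k + 7), (k + 2)*(k + 6)) = k^2 + 8*k + 12
(3) = gcd((r - 8)*(r + 2)*(r + 7), (r - 3)*(r + 2)*(r + 6)) = r + 2
(4) = g - 7
(5) = gcd((-4*a + v)*(7*a + v)*(v - 5), (-4*a + v)*(v - 4)*(v + 7)) = -4*a + v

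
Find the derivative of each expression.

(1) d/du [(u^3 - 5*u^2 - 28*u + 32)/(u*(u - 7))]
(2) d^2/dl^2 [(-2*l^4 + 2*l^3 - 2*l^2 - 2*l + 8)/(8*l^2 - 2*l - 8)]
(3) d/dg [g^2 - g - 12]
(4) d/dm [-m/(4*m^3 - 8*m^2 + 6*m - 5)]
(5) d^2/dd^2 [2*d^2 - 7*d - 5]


(1) = (u^4 - 14*u^3 + 63*u^2 - 64*u + 224)/(u^2*(u^2 - 14*u + 49))
(2) = 2*(-16*l^6 + 12*l^5 + 45*l^4 - 35*l^3 + 60*l^2 - 48*l + 56)/(64*l^6 - 48*l^5 - 180*l^4 + 95*l^3 + 180*l^2 - 48*l - 64)
(3) = 2*g - 1
(4) = (8*m^3 - 8*m^2 + 5)/(16*m^6 - 64*m^5 + 112*m^4 - 136*m^3 + 116*m^2 - 60*m + 25)
(5) = 4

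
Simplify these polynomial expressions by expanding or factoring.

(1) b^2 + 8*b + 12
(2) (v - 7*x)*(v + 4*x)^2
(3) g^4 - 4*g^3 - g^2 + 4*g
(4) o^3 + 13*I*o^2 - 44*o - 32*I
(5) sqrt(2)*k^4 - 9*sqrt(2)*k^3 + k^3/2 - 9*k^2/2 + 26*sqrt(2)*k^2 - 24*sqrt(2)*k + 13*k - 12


(1) = (b + 2)*(b + 6)
(2) = v^3 + v^2*x - 40*v*x^2 - 112*x^3
(3) = g*(g - 4)*(g - 1)*(g + 1)
(4) = (o + I)*(o + 4*I)*(o + 8*I)
(5) = (k - 4)*(k - 3)*(k - 2)*(sqrt(2)*k + 1/2)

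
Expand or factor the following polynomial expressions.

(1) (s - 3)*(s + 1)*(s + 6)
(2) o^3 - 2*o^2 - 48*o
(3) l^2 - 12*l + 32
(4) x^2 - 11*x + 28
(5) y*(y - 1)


(1) = s^3 + 4*s^2 - 15*s - 18
(2) = o*(o - 8)*(o + 6)
(3) = (l - 8)*(l - 4)
(4) = (x - 7)*(x - 4)
(5) = y^2 - y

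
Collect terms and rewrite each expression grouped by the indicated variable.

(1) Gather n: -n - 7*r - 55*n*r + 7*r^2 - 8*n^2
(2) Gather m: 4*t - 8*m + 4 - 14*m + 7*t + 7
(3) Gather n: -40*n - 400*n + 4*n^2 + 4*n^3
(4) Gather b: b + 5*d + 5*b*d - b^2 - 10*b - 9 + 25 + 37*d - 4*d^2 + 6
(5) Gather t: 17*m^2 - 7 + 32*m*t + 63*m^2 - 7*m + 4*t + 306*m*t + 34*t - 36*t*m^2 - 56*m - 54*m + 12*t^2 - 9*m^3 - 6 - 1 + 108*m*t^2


(1) = -8*n^2 + n*(-55*r - 1) + 7*r^2 - 7*r
(2) = -22*m + 11*t + 11
(3) = 4*n^3 + 4*n^2 - 440*n
(4) = -b^2 + b*(5*d - 9) - 4*d^2 + 42*d + 22
(5) = -9*m^3 + 80*m^2 - 117*m + t^2*(108*m + 12) + t*(-36*m^2 + 338*m + 38) - 14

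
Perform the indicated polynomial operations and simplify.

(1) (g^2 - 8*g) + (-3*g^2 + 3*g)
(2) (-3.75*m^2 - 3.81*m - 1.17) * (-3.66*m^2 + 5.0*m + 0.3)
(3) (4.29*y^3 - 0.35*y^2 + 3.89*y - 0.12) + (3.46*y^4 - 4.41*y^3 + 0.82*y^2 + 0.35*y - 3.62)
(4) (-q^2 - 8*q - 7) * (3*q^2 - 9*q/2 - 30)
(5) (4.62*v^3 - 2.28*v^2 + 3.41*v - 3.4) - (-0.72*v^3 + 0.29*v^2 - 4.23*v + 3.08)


(1) = -2*g^2 - 5*g
(2) = 13.725*m^4 - 4.8054*m^3 - 15.8928*m^2 - 6.993*m - 0.351
(3) = 3.46*y^4 - 0.12*y^3 + 0.47*y^2 + 4.24*y - 3.74
(4) = -3*q^4 - 39*q^3/2 + 45*q^2 + 543*q/2 + 210
(5) = 5.34*v^3 - 2.57*v^2 + 7.64*v - 6.48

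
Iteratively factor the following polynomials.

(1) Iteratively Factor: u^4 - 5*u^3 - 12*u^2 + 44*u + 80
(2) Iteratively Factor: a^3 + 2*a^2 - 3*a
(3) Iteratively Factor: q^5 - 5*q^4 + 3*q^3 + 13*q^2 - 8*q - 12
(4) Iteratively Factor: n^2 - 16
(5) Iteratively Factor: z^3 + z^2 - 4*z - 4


(1) = (u + 2)*(u^3 - 7*u^2 + 2*u + 40) = (u - 5)*(u + 2)*(u^2 - 2*u - 8) = (u - 5)*(u - 4)*(u + 2)*(u + 2)
(2) = (a - 1)*(a^2 + 3*a) = (a - 1)*(a + 3)*(a)
(3) = (q - 3)*(q^4 - 2*q^3 - 3*q^2 + 4*q + 4) = (q - 3)*(q + 1)*(q^3 - 3*q^2 + 4) = (q - 3)*(q + 1)^2*(q^2 - 4*q + 4) = (q - 3)*(q - 2)*(q + 1)^2*(q - 2)
(4) = (n - 4)*(n + 4)
(5) = (z - 2)*(z^2 + 3*z + 2) = (z - 2)*(z + 2)*(z + 1)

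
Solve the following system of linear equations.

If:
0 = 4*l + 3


Then:
l = -3/4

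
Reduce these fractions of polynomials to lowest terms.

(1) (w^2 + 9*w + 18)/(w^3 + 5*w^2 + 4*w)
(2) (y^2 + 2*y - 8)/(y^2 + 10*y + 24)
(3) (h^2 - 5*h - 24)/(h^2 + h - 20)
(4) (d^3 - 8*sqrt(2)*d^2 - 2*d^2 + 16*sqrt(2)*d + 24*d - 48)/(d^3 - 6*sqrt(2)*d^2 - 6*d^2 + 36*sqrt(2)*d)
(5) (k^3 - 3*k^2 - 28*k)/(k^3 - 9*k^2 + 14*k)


(1) = (w^2 + 9*w + 18)/(w^3 + 5*w^2 + 4*w)
(2) = (y - 2)/(y + 6)
(3) = (h^2 - 5*h - 24)/(h^2 + h - 20)
(4) = (d^2 + d*(-2*sqrt(2) - 2) + 4*sqrt(2))/(d^2 - 6*d)
(5) = (k + 4)/(k - 2)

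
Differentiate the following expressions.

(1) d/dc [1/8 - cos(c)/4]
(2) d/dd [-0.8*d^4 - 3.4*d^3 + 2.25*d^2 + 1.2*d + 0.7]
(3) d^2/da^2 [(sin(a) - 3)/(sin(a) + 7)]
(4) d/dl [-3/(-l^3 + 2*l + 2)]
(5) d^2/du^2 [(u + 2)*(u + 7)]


(1) = sin(c)/4
(2) = -3.2*d^3 - 10.2*d^2 + 4.5*d + 1.2
(3) = 10*(sin(a)^2 - 7*sin(a) - 2)/(sin(a) + 7)^3
(4) = 3*(2 - 3*l^2)/(-l^3 + 2*l + 2)^2
(5) = 2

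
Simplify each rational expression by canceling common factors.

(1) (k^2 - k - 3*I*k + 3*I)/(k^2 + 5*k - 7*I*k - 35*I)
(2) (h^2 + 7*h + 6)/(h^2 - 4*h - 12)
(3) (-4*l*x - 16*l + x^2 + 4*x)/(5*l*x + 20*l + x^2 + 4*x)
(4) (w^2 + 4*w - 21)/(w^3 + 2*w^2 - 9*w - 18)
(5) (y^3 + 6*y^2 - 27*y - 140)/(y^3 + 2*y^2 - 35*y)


(1) = (k^2 + k*(-1 - 3*I) + 3*I)/(k^2 + k*(5 - 7*I) - 35*I)
(2) = (h^2 + 7*h + 6)/(h^2 - 4*h - 12)
(3) = (-4*l + x)/(5*l + x)
(4) = (w + 7)/(w^2 + 5*w + 6)
(5) = (y + 4)/y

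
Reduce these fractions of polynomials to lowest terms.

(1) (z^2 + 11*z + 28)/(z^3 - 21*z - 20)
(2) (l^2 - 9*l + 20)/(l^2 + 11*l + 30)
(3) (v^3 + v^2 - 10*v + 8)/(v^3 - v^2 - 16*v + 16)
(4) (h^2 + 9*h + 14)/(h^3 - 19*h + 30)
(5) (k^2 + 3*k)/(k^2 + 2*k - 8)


(1) = (z + 7)/(z^2 - 4*z - 5)
(2) = (l^2 - 9*l + 20)/(l^2 + 11*l + 30)
(3) = (v - 2)/(v - 4)
(4) = (h^2 + 9*h + 14)/(h^3 - 19*h + 30)
(5) = (k^2 + 3*k)/(k^2 + 2*k - 8)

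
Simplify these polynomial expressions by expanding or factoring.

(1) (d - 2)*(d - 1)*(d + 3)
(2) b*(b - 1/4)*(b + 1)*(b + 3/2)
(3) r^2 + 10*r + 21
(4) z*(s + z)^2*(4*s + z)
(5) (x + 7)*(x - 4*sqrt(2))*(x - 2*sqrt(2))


(1) = d^3 - 7*d + 6
(2) = b^4 + 9*b^3/4 + 7*b^2/8 - 3*b/8
(3) = (r + 3)*(r + 7)
(4) = 4*s^3*z + 9*s^2*z^2 + 6*s*z^3 + z^4
(5) = x^3 - 6*sqrt(2)*x^2 + 7*x^2 - 42*sqrt(2)*x + 16*x + 112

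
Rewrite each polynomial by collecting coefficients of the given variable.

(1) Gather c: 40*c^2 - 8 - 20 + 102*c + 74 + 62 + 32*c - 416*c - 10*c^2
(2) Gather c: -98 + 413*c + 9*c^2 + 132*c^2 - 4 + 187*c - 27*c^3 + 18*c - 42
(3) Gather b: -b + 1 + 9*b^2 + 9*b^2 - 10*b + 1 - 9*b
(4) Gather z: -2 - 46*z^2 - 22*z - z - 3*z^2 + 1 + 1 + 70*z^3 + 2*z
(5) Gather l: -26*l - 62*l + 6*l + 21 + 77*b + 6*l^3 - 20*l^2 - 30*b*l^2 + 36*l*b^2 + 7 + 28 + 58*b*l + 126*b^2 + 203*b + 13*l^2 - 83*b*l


(1) = 30*c^2 - 282*c + 108
(2) = -27*c^3 + 141*c^2 + 618*c - 144
(3) = 18*b^2 - 20*b + 2
(4) = 70*z^3 - 49*z^2 - 21*z
(5) = 126*b^2 + 280*b + 6*l^3 + l^2*(-30*b - 7) + l*(36*b^2 - 25*b - 82) + 56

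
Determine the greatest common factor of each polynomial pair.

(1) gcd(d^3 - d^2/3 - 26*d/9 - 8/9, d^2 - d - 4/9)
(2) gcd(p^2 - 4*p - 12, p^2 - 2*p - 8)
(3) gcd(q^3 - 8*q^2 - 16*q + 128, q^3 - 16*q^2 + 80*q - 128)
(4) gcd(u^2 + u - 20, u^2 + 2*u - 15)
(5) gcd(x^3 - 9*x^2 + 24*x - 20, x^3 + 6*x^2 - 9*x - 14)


(1) = gcd((d - 2)*(d + 1/3)*(d + 4/3), (d - 4/3)*(d + 1/3)) = d + 1/3
(2) = p + 2
(3) = q^2 - 12*q + 32
(4) = gcd((u - 4)*(u + 5), (u - 3)*(u + 5)) = u + 5
(5) = x - 2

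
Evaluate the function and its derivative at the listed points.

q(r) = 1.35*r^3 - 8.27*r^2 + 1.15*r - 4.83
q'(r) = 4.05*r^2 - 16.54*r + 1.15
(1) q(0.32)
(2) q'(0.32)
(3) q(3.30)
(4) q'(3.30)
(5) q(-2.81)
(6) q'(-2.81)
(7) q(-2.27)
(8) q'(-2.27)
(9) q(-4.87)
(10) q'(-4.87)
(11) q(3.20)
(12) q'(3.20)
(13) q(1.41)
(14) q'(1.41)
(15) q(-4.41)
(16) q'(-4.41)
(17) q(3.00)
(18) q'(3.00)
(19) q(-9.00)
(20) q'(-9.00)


(1) = -5.26
(2) = -3.73
(3) = -42.58
(4) = -9.33
(5) = -103.32
(6) = 79.61
(7) = -65.85
(8) = 59.57
(9) = -362.50
(10) = 177.75
(11) = -41.60
(12) = -10.31
(13) = -15.87
(14) = -14.12
(15) = -286.52
(16) = 152.86
(17) = -39.36
(18) = -12.02
(19) = -1669.20
(20) = 478.06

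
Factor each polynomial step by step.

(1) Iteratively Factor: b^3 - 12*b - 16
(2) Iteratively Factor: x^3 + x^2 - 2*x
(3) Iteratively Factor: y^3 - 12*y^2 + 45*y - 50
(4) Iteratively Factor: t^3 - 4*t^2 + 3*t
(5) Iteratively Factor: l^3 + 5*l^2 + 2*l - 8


(1) = (b + 2)*(b^2 - 2*b - 8) = (b - 4)*(b + 2)*(b + 2)
(2) = (x - 1)*(x^2 + 2*x) = x*(x - 1)*(x + 2)
(3) = (y - 2)*(y^2 - 10*y + 25) = (y - 5)*(y - 2)*(y - 5)
(4) = (t)*(t^2 - 4*t + 3) = t*(t - 1)*(t - 3)
(5) = (l + 4)*(l^2 + l - 2) = (l + 2)*(l + 4)*(l - 1)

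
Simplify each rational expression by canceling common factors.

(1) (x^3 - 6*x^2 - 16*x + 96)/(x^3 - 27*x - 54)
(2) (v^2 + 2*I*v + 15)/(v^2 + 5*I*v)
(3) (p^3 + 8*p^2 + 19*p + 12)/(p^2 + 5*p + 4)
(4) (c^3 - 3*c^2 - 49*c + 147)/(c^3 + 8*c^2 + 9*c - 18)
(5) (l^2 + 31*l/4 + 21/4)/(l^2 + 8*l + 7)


(1) = (x^2 - 16)/(x^2 + 6*x + 9)
(2) = (v - 3*I)/v
(3) = p + 3
(4) = (c^3 - 3*c^2 - 49*c + 147)/(c^3 + 8*c^2 + 9*c - 18)
(5) = (4*l + 3)/(4*l + 4)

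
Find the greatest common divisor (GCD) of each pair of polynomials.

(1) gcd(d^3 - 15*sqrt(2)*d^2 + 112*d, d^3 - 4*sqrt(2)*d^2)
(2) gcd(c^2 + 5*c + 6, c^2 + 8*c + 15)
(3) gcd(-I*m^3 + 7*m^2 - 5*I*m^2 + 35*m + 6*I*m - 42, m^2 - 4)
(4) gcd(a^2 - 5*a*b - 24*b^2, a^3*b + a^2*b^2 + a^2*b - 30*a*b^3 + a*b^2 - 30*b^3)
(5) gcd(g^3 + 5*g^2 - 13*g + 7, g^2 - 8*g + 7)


(1) = gcd(d*(d - 8*sqrt(2))*(d - 7*sqrt(2)), d^2*(d - 4*sqrt(2))) = d
(2) = gcd((c + 2)*(c + 3), (c + 3)*(c + 5)) = c + 3
(3) = 1
(4) = gcd((a - 8*b)*(a + 3*b), (a - 5*b)*(a + 6*b)*(a*b + b)) = 1
(5) = gcd((g - 1)^2*(g + 7), (g - 7)*(g - 1)) = g - 1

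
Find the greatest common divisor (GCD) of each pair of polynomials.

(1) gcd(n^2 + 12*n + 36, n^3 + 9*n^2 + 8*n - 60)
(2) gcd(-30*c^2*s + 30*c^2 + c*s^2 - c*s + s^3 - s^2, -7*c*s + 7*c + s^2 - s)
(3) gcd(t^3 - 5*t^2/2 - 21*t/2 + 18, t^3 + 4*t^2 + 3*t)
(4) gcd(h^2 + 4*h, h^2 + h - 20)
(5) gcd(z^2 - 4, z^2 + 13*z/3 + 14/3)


(1) = n + 6
(2) = s - 1
(3) = gcd((t - 4)*(t - 3/2)*(t + 3), t*(t + 1)*(t + 3)) = t + 3
(4) = 1
(5) = gcd((z - 2)*(z + 2), (z + 2)*(z + 7/3)) = z + 2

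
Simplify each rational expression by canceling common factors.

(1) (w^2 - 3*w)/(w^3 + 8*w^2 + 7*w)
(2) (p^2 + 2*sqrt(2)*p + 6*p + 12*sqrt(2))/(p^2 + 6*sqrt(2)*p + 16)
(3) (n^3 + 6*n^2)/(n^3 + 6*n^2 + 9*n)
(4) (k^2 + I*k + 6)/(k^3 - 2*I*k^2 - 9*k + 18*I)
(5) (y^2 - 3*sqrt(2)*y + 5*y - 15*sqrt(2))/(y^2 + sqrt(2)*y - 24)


(1) = (w - 3)/(w^2 + 8*w + 7)
(2) = (p + 6)/(p + 4*sqrt(2))
(3) = (n^2 + 6*n)/(n^2 + 6*n + 9)
(4) = (k + 3*I)/(k^2 - 9)
(5) = (y + 5)/(y + 4*sqrt(2))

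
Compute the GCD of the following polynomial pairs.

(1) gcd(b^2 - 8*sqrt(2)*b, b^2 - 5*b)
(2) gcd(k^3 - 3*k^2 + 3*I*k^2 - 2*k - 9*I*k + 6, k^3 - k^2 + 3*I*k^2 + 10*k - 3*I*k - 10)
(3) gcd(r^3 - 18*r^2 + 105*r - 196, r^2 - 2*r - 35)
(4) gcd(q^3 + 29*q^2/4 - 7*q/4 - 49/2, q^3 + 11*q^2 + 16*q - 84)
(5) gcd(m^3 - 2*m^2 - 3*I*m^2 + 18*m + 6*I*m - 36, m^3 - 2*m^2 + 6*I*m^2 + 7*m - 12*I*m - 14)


(1) = gcd(b*(b - 8*sqrt(2)), b*(b - 5)) = b
(2) = 1
(3) = r - 7
(4) = gcd((q - 7/4)*(q + 2)*(q + 7), (q - 2)*(q + 6)*(q + 7)) = q + 7
(5) = gcd((m - 2)*(m - 6*I)*(m + 3*I), (m - 2)*(m - I)*(m + 7*I)) = m - 2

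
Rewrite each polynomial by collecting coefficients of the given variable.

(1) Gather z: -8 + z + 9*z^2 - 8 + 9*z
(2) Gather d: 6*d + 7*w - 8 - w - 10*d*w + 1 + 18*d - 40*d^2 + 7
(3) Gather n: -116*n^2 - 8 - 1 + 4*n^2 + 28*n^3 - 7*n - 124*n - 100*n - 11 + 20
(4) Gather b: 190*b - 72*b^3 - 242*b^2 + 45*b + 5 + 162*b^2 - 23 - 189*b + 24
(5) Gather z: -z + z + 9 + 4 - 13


(1) = 9*z^2 + 10*z - 16
(2) = -40*d^2 + d*(24 - 10*w) + 6*w
(3) = 28*n^3 - 112*n^2 - 231*n
(4) = -72*b^3 - 80*b^2 + 46*b + 6
(5) = 0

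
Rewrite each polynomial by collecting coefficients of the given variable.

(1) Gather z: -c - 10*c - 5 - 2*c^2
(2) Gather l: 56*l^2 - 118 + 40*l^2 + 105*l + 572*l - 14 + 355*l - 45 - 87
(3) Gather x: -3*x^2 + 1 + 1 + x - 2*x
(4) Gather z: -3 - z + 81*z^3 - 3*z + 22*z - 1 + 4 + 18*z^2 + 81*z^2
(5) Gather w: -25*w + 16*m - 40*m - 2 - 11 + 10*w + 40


(1) = -2*c^2 - 11*c - 5
(2) = 96*l^2 + 1032*l - 264
(3) = -3*x^2 - x + 2
(4) = 81*z^3 + 99*z^2 + 18*z
(5) = -24*m - 15*w + 27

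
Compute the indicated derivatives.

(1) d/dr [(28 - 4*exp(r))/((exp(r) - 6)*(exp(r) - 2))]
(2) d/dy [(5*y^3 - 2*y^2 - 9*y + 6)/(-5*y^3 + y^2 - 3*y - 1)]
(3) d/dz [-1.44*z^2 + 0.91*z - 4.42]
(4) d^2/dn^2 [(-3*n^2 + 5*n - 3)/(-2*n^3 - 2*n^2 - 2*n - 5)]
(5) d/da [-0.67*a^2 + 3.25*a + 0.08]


(1) = 4*(exp(2*r) - 14*exp(r) + 44)*exp(r)/(exp(4*r) - 16*exp(3*r) + 88*exp(2*r) - 192*exp(r) + 144)
(2) = (-5*y^4 - 120*y^3 + 90*y^2 - 8*y + 27)/(25*y^6 - 10*y^5 + 31*y^4 + 4*y^3 + 7*y^2 + 6*y + 1)
(3) = 0.91 - 2.88*z
(4) = 2*(12*n^6 - 60*n^5 - 24*n^4 - 126*n^3 + 282*n^2 + 96*n + 107)/(8*n^9 + 24*n^8 + 48*n^7 + 116*n^6 + 168*n^5 + 204*n^4 + 278*n^3 + 210*n^2 + 150*n + 125)
(5) = 3.25 - 1.34*a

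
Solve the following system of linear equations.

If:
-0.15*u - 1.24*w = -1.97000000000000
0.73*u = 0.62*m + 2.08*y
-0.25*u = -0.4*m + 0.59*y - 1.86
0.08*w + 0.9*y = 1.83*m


Then:
m = 0.80
u = 5.08
w = 0.97
y = 1.54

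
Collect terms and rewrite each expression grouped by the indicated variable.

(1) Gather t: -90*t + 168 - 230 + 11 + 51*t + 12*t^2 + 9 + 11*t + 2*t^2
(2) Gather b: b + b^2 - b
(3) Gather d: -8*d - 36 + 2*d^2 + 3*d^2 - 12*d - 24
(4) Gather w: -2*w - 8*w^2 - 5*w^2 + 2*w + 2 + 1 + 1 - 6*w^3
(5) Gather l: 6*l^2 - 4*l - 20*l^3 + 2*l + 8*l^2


(1) = 14*t^2 - 28*t - 42
(2) = b^2
(3) = 5*d^2 - 20*d - 60
(4) = -6*w^3 - 13*w^2 + 4
(5) = -20*l^3 + 14*l^2 - 2*l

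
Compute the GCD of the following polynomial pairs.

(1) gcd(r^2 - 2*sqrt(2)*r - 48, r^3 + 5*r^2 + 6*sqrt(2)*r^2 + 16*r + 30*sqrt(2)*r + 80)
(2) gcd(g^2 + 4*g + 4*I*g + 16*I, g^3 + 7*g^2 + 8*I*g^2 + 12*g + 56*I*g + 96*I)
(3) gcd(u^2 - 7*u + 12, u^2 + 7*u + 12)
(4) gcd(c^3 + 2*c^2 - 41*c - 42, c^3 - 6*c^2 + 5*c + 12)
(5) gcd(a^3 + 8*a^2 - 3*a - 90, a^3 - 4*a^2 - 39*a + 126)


(1) = r + 4*sqrt(2)
(2) = g + 4
(3) = 1
(4) = c + 1
(5) = a^2 + 3*a - 18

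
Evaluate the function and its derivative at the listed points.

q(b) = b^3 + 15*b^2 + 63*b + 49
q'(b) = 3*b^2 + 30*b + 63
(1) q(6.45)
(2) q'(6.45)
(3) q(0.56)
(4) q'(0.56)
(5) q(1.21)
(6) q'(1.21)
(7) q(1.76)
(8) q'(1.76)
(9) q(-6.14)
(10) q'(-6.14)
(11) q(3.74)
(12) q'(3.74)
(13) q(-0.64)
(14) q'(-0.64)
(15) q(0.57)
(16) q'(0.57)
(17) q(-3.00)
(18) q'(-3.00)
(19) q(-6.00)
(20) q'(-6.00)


(1) = 1347.72
(2) = 381.31
(3) = 89.16
(4) = 80.74
(5) = 148.96
(6) = 103.69
(7) = 211.80
(8) = 125.09
(9) = -3.80
(10) = -8.10
(11) = 546.75
(12) = 217.16
(13) = 14.56
(14) = 45.03
(15) = 89.97
(16) = 81.07
(17) = -32.00
(18) = 0.00
(19) = -5.00
(20) = -9.00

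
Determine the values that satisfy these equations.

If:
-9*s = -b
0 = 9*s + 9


Then:
b = -9
s = -1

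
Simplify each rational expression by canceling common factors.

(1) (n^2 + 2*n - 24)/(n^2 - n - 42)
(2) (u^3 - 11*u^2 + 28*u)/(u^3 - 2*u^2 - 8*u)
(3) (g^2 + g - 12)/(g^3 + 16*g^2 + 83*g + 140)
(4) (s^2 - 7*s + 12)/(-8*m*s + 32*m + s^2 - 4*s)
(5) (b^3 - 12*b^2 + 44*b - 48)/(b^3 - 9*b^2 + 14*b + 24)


(1) = (n - 4)/(n - 7)
(2) = (u - 7)/(u + 2)
(3) = (g - 3)/(g^2 + 12*g + 35)
(4) = (s - 3)/(-8*m + s)
(5) = (b - 2)/(b + 1)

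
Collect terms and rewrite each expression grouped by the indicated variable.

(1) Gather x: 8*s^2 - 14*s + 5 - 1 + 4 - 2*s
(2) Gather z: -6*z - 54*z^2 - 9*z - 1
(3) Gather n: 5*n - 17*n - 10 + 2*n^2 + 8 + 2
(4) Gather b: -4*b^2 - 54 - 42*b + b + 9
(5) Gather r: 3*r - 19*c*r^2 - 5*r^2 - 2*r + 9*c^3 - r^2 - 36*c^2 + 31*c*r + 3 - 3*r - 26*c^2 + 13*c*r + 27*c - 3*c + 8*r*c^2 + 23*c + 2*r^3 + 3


(1) = 8*s^2 - 16*s + 8
(2) = -54*z^2 - 15*z - 1
(3) = 2*n^2 - 12*n
(4) = -4*b^2 - 41*b - 45
(5) = 9*c^3 - 62*c^2 + 47*c + 2*r^3 + r^2*(-19*c - 6) + r*(8*c^2 + 44*c - 2) + 6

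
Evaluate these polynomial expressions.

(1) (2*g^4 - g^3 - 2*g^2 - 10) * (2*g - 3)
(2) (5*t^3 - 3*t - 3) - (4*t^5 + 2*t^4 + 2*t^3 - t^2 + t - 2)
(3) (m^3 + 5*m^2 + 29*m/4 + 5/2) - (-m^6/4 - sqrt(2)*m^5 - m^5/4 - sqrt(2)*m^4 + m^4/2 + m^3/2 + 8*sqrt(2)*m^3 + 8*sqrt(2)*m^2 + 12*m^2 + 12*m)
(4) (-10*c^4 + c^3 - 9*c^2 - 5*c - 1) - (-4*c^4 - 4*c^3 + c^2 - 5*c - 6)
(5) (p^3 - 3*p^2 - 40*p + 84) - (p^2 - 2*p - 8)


(1) = 4*g^5 - 8*g^4 - g^3 + 6*g^2 - 20*g + 30
(2) = -4*t^5 - 2*t^4 + 3*t^3 + t^2 - 4*t - 1
(3) = m^6/4 + m^5/4 + sqrt(2)*m^5 - m^4/2 + sqrt(2)*m^4 - 8*sqrt(2)*m^3 + m^3/2 - 8*sqrt(2)*m^2 - 7*m^2 - 19*m/4 + 5/2
(4) = -6*c^4 + 5*c^3 - 10*c^2 + 5
(5) = p^3 - 4*p^2 - 38*p + 92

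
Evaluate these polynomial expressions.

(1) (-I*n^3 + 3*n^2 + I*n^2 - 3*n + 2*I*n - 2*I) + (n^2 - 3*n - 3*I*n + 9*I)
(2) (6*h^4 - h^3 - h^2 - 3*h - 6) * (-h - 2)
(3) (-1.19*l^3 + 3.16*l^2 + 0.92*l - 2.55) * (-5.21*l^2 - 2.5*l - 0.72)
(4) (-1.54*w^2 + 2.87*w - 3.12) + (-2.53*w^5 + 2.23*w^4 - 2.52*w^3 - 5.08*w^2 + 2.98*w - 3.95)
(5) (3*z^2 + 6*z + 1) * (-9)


(1) = -I*n^3 + 4*n^2 + I*n^2 - 6*n - I*n + 7*I
(2) = -6*h^5 - 11*h^4 + 3*h^3 + 5*h^2 + 12*h + 12
(3) = 6.1999*l^5 - 13.4886*l^4 - 11.8364*l^3 + 8.7103*l^2 + 5.7126*l + 1.836
(4) = -2.53*w^5 + 2.23*w^4 - 2.52*w^3 - 6.62*w^2 + 5.85*w - 7.07
(5) = -27*z^2 - 54*z - 9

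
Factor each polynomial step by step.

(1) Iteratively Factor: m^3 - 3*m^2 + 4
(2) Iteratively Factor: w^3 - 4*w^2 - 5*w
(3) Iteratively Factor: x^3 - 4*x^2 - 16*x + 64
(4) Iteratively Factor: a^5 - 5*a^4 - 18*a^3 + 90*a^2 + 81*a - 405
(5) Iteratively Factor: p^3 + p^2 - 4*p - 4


(1) = (m + 1)*(m^2 - 4*m + 4) = (m - 2)*(m + 1)*(m - 2)
(2) = (w - 5)*(w^2 + w) = w*(w - 5)*(w + 1)
(3) = (x - 4)*(x^2 - 16) = (x - 4)*(x + 4)*(x - 4)
(4) = (a - 3)*(a^4 - 2*a^3 - 24*a^2 + 18*a + 135) = (a - 5)*(a - 3)*(a^3 + 3*a^2 - 9*a - 27) = (a - 5)*(a - 3)^2*(a^2 + 6*a + 9) = (a - 5)*(a - 3)^2*(a + 3)*(a + 3)
(5) = (p - 2)*(p^2 + 3*p + 2) = (p - 2)*(p + 1)*(p + 2)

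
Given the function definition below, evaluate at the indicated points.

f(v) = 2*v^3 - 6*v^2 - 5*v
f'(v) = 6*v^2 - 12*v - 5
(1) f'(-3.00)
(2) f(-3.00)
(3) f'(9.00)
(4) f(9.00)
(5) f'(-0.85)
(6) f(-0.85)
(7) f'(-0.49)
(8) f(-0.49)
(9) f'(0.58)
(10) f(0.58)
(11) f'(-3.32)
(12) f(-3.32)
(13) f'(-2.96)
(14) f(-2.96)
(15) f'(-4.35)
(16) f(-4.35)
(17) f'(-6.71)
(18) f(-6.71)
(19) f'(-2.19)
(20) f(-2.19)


(1) = 85.00
(2) = -93.00
(3) = 373.00
(4) = 927.00
(5) = 9.53
(6) = -1.31
(7) = 2.32
(8) = 0.77
(9) = -9.94
(10) = -4.53
(11) = 100.97
(12) = -122.72
(13) = 83.09
(14) = -89.64
(15) = 160.73
(16) = -256.41
(17) = 345.66
(18) = -840.82
(19) = 50.06
(20) = -38.83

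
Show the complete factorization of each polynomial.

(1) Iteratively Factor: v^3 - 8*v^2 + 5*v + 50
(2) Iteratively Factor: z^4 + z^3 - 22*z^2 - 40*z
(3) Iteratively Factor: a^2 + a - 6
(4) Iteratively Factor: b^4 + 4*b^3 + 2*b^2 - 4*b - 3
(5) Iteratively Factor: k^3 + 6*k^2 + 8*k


(1) = (v - 5)*(v^2 - 3*v - 10) = (v - 5)*(v + 2)*(v - 5)
(2) = (z + 4)*(z^3 - 3*z^2 - 10*z) = z*(z + 4)*(z^2 - 3*z - 10) = z*(z - 5)*(z + 4)*(z + 2)
(3) = (a - 2)*(a + 3)
(4) = (b + 1)*(b^3 + 3*b^2 - b - 3) = (b + 1)^2*(b^2 + 2*b - 3) = (b + 1)^2*(b + 3)*(b - 1)
(5) = (k + 4)*(k^2 + 2*k) = k*(k + 4)*(k + 2)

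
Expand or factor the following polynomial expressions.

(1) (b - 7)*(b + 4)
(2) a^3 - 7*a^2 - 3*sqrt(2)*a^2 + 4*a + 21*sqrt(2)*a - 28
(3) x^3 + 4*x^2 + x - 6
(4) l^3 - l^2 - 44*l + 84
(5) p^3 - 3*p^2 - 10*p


(1) = b^2 - 3*b - 28
(2) = (a - 7)*(a - 2*sqrt(2))*(a - sqrt(2))
(3) = (x - 1)*(x + 2)*(x + 3)
(4) = (l - 6)*(l - 2)*(l + 7)
(5) = p*(p - 5)*(p + 2)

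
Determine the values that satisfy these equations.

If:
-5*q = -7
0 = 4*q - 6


Then:
No Solution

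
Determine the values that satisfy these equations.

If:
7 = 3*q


Then:
q = 7/3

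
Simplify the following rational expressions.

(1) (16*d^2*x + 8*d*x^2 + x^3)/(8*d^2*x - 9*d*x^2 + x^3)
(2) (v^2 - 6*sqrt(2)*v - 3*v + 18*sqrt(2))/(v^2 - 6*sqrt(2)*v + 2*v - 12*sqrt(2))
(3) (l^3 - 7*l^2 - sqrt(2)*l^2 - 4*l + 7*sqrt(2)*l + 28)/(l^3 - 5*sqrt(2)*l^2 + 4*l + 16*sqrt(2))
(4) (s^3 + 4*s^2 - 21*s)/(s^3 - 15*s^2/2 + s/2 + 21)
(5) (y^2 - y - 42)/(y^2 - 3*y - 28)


(1) = (16*d^2 + 8*d*x + x^2)/(8*d^2 - 9*d*x + x^2)
(2) = (v - 3)/(v + 2)
(3) = (l - 7)/(l - 4*sqrt(2))
(4) = (2*s^3 + 8*s^2 - 42*s)/(2*s^3 - 15*s^2 + s + 42)
(5) = (y + 6)/(y + 4)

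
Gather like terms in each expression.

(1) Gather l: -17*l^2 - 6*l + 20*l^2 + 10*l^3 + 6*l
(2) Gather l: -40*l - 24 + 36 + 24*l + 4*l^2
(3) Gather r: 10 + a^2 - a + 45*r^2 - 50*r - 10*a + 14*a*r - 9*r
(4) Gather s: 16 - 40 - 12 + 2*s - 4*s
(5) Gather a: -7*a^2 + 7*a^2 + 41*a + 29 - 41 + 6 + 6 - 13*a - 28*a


(1) = 10*l^3 + 3*l^2
(2) = 4*l^2 - 16*l + 12
(3) = a^2 - 11*a + 45*r^2 + r*(14*a - 59) + 10
(4) = -2*s - 36
(5) = 0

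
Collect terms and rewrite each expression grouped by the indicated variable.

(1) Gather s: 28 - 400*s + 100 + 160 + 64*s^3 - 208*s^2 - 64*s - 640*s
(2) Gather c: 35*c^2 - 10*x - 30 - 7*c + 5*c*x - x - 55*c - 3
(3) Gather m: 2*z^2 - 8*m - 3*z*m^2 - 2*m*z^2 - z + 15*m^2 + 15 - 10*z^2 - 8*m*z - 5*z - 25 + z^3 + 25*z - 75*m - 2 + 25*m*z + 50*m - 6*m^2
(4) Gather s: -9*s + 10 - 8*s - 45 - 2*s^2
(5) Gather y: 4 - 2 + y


(1) = 64*s^3 - 208*s^2 - 1104*s + 288
(2) = 35*c^2 + c*(5*x - 62) - 11*x - 33
(3) = m^2*(9 - 3*z) + m*(-2*z^2 + 17*z - 33) + z^3 - 8*z^2 + 19*z - 12
(4) = -2*s^2 - 17*s - 35
(5) = y + 2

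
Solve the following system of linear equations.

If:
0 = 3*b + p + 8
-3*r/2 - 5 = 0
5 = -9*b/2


Then:
b = -10/9
p = -14/3
r = -10/3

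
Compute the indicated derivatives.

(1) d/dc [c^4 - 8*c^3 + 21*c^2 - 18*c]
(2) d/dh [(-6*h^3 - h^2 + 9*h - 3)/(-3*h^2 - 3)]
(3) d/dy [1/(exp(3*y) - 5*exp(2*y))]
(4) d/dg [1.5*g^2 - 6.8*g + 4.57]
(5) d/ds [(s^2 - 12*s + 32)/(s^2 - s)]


(1) = 4*c^3 - 24*c^2 + 42*c - 18
(2) = (6*h^4 + 27*h^2 - 4*h - 9)/(3*(h^4 + 2*h^2 + 1))
(3) = (10 - 3*exp(y))*exp(-2*y)/(exp(y) - 5)^2
(4) = 3.0*g - 6.8
(5) = (11*s^2 - 64*s + 32)/(s^2*(s^2 - 2*s + 1))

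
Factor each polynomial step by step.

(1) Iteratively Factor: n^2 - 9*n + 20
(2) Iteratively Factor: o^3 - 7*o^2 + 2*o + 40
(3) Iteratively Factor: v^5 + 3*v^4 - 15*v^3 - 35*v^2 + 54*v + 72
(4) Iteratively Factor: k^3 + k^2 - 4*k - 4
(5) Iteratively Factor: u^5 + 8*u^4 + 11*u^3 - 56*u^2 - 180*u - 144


(1) = (n - 5)*(n - 4)
(2) = (o - 4)*(o^2 - 3*o - 10) = (o - 4)*(o + 2)*(o - 5)
(3) = (v - 2)*(v^4 + 5*v^3 - 5*v^2 - 45*v - 36) = (v - 2)*(v + 1)*(v^3 + 4*v^2 - 9*v - 36) = (v - 2)*(v + 1)*(v + 4)*(v^2 - 9) = (v - 3)*(v - 2)*(v + 1)*(v + 4)*(v + 3)
(4) = (k - 2)*(k^2 + 3*k + 2) = (k - 2)*(k + 1)*(k + 2)
(5) = (u + 4)*(u^4 + 4*u^3 - 5*u^2 - 36*u - 36) = (u + 2)*(u + 4)*(u^3 + 2*u^2 - 9*u - 18) = (u + 2)*(u + 3)*(u + 4)*(u^2 - u - 6) = (u + 2)^2*(u + 3)*(u + 4)*(u - 3)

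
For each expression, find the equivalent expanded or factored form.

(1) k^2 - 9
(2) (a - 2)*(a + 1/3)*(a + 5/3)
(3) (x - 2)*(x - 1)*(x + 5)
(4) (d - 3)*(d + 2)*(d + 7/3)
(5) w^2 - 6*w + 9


(1) = (k - 3)*(k + 3)
(2) = a^3 - 31*a/9 - 10/9
(3) = x^3 + 2*x^2 - 13*x + 10
(4) = d^3 + 4*d^2/3 - 25*d/3 - 14
(5) = (w - 3)^2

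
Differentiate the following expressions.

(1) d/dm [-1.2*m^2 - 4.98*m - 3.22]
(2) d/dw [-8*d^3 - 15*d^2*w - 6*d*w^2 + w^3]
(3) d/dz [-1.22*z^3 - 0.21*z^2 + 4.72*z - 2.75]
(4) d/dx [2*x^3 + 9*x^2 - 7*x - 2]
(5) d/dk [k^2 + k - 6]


(1) = -2.4*m - 4.98
(2) = -15*d^2 - 12*d*w + 3*w^2
(3) = -3.66*z^2 - 0.42*z + 4.72
(4) = 6*x^2 + 18*x - 7
(5) = 2*k + 1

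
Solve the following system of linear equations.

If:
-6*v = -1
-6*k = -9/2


Then:
k = 3/4
v = 1/6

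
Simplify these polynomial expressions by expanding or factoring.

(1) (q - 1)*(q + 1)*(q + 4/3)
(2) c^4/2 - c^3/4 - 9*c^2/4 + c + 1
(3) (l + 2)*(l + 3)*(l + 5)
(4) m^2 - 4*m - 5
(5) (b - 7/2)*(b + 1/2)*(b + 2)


(1) = q^3 + 4*q^2/3 - q - 4/3
(2) = (c/2 + 1)*(c - 2)*(c - 1)*(c + 1/2)
(3) = l^3 + 10*l^2 + 31*l + 30
(4) = (m - 5)*(m + 1)
(5) = b^3 - b^2 - 31*b/4 - 7/2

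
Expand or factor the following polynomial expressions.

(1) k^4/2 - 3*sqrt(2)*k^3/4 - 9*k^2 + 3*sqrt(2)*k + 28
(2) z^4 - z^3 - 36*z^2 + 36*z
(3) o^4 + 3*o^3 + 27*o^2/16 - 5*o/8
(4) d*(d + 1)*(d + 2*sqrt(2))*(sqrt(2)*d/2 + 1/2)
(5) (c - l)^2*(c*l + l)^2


(1) = (k/2 + sqrt(2))*(k - 2)*(k + 2)*(k - 7*sqrt(2)/2)
(2) = z*(z - 6)*(z - 1)*(z + 6)
(3) = o*(o - 1/4)*(o + 5/4)*(o + 2)
(4) = sqrt(2)*d^4/2 + sqrt(2)*d^3/2 + 5*d^3/2 + sqrt(2)*d^2 + 5*d^2/2 + sqrt(2)*d
(5) = c^4*l^2 - 2*c^3*l^3 + 2*c^3*l^2 + c^2*l^4 - 4*c^2*l^3 + c^2*l^2 + 2*c*l^4 - 2*c*l^3 + l^4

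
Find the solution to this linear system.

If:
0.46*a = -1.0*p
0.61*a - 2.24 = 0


Then:
a = 3.67
p = -1.69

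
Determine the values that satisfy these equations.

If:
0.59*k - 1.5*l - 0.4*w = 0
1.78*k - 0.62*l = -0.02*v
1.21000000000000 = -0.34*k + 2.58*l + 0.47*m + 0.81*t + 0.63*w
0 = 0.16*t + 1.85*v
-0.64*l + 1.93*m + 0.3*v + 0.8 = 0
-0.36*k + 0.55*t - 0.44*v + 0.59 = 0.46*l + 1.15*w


Then:
k = -0.20
l = -0.59
m = -0.58
t = 2.14
v = -0.18
w = 1.90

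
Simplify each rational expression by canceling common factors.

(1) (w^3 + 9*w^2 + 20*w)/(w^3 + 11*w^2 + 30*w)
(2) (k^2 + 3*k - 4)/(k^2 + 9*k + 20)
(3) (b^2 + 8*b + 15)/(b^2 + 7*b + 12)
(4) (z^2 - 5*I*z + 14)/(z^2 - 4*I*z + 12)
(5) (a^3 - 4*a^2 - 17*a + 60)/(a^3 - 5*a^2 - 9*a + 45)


(1) = (w + 4)/(w + 6)
(2) = (k - 1)/(k + 5)
(3) = (b + 5)/(b + 4)
(4) = (z - 7*I)/(z - 6*I)
(5) = (a + 4)/(a + 3)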